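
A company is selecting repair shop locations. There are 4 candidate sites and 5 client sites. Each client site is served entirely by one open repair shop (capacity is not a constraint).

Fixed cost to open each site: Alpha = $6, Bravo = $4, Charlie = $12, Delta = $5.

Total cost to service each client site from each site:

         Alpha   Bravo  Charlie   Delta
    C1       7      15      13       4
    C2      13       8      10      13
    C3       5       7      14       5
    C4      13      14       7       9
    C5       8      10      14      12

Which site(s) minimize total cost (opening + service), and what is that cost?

Open Bravo and Delta; minimum total cost 45.

For any fixed open set, each client site goes to its cheapest open site; total = fixed + service.
{Bravo, Delta}: C1→Delta 4, C2→Bravo 8, C3→Delta 5, C4→Delta 9, C5→Bravo 10. Service 36; fixed 9; total 45.
{Delta}: service 43 + fixed 5 = 48
{Alpha, Bravo, Delta}: service 34 + fixed 15 = 49
{Alpha, Bravo, Charlie, Delta}: service 32 + fixed 27 = 59
No other subset beats 45.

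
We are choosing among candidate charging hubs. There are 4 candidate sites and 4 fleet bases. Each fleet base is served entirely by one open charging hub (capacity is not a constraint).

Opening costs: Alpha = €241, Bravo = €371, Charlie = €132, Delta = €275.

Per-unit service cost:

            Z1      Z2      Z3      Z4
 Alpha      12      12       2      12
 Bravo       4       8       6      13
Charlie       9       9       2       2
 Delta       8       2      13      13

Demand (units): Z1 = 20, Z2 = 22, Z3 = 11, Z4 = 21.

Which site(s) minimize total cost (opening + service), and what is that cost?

Open Charlie only; minimum total cost 574.

For any fixed open set, each fleet base goes to its cheapest open site; total = fixed + service.
{Charlie}: Z1→Charlie 9·20=180, Z2→Charlie 9·22=198, Z3→Charlie 2·11=22, Z4→Charlie 2·21=42. Service 442; fixed 132; total 574.
{Charlie, Delta}: Z1→Delta 8·20=160, Z2→Delta 2·22=44, Z3→Charlie 2·11=22, Z4→Charlie 2·21=42. Service 268; fixed 407; total 675.
{Alpha, Charlie}: service 442 + fixed 373 = 815
{Alpha, Bravo, Charlie, Delta}: service 188 + fixed 1019 = 1207
No other subset beats 574.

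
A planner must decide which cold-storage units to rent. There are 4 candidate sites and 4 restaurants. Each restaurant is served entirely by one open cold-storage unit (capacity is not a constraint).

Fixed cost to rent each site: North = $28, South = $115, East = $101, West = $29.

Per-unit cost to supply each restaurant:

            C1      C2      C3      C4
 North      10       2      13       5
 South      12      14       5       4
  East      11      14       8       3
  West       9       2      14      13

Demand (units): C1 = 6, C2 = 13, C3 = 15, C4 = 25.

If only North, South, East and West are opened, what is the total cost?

Total cost: 503

Each restaurant is assigned to its cheapest site among the open ones.
{North, South, East, West}: C1→West 9·6=54, C2→North 2·13=26, C3→South 5·15=75, C4→East 3·25=75. Service 230; fixed 273; total 503.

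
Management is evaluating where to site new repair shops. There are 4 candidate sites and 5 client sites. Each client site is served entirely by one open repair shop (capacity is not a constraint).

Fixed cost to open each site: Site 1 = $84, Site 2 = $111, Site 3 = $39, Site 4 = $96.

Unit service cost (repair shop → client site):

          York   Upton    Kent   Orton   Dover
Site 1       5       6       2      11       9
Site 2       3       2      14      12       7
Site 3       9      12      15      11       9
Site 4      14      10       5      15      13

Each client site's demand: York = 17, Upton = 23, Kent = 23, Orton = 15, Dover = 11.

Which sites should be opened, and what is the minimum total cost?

Open Site 1 and Site 2; minimum total cost 580.

For any fixed open set, each client site goes to its cheapest open site; total = fixed + service.
{Site 1, Site 2}: York→Site 2 3·17=51, Upton→Site 2 2·23=46, Kent→Site 1 2·23=46, Orton→Site 1 11·15=165, Dover→Site 2 7·11=77. Service 385; fixed 195; total 580.
{Site 1}: York→Site 1 5·17=85, Upton→Site 1 6·23=138, Kent→Site 1 2·23=46, Orton→Site 1 11·15=165, Dover→Site 1 9·11=99. Service 533; fixed 84; total 617.
{Site 1, Site 2, Site 3}: York→Site 2 3·17=51, Upton→Site 2 2·23=46, Kent→Site 1 2·23=46, Orton→Site 1 11·15=165, Dover→Site 2 7·11=77. Service 385; fixed 234; total 619.
{Site 1, Site 2, Site 3, Site 4}: York→Site 2 3·17=51, Upton→Site 2 2·23=46, Kent→Site 1 2·23=46, Orton→Site 1 11·15=165, Dover→Site 2 7·11=77. Service 385; fixed 330; total 715.
(All 15 nonempty subsets were checked; Site 1 and Site 2 is lowest.)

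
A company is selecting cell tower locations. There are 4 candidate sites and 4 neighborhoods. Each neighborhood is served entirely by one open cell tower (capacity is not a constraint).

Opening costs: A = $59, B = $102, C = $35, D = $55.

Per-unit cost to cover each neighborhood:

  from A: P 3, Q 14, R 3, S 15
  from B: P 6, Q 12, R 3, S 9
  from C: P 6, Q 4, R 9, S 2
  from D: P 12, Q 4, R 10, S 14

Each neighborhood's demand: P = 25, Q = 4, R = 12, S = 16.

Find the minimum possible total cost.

For any fixed open set, each neighborhood goes to its cheapest open site; total = fixed + service.
{A, C}: P→A 3·25=75, Q→C 4·4=16, R→A 3·12=36, S→C 2·16=32. Service 159; fixed 94; total 253.
{A, C, D}: P→A 3·25=75, Q→C 4·4=16, R→A 3·12=36, S→C 2·16=32. Service 159; fixed 149; total 308.
{C}: P→C 6·25=150, Q→C 4·4=16, R→C 9·12=108, S→C 2·16=32. Service 306; fixed 35; total 341.
{A, B, C, D}: P→A 3·25=75, Q→C 4·4=16, R→A 3·12=36, S→C 2·16=32. Service 159; fixed 251; total 410.
(All 15 nonempty subsets were checked; A and C is lowest.)

Minimum total cost: 253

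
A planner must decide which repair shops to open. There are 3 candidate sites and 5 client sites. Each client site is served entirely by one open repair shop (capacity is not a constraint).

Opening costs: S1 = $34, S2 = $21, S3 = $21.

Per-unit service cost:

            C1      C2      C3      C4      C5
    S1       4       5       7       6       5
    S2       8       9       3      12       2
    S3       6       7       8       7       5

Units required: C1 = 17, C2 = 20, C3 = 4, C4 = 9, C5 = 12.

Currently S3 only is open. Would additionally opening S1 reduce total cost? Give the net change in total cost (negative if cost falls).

Current service cost with {S3}: 397.
Adding S1: each client site re-picks its cheapest; new service cost 310, saving 87.
Extra fixed cost: 34. Net change = 34 − 87 = -53.
(Totals: 418 → 365.)

Yes — net change −53 (cost falls by 53).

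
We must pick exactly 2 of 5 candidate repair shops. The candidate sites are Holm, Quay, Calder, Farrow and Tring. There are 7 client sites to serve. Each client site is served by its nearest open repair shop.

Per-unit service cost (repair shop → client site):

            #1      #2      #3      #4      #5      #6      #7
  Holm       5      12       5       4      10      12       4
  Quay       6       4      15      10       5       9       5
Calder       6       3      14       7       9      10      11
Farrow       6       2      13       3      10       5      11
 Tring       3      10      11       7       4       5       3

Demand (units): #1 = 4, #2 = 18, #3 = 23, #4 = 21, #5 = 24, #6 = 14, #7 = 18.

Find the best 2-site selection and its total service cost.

Choose Farrow and Tring; total service cost 584.

With exactly 2 open, each client site uses its cheapest among the chosen.
{Farrow, Tring}: #1→Tring 3·4=12, #2→Farrow 2·18=36, #3→Tring 11·23=253, #4→Farrow 3·21=63, #5→Tring 4·24=96, #6→Farrow 5·14=70, #7→Tring 3·18=54. Service cost 584.
{Holm, Quay}: service cost 609
{Holm, Tring}: service cost 611
Among all 10 size-2 choices, {Farrow, Tring} is lowest.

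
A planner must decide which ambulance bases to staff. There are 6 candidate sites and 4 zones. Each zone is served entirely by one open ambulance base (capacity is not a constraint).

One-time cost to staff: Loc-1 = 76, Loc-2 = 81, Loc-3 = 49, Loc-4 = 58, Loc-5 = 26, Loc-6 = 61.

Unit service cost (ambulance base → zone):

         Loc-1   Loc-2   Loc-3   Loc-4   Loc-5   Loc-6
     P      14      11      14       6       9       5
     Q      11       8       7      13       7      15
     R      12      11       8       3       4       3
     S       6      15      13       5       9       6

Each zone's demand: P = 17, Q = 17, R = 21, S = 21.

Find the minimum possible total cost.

Minimum total cost: 473

For any fixed open set, each zone goes to its cheapest open site; total = fixed + service.
{Loc-4, Loc-5}: P→Loc-4 6·17=102, Q→Loc-5 7·17=119, R→Loc-4 3·21=63, S→Loc-4 5·21=105. Service 389; fixed 84; total 473.
{Loc-5, Loc-6}: service 393 + fixed 87 = 480
{Loc-3, Loc-4}: P→Loc-4 6·17=102, Q→Loc-3 7·17=119, R→Loc-4 3·21=63, S→Loc-4 5·21=105. Service 389; fixed 107; total 496.
{Loc-1, Loc-2, Loc-3, Loc-4, Loc-5, Loc-6}: P→Loc-6 5·17=85, Q→Loc-3 7·17=119, R→Loc-4 3·21=63, S→Loc-4 5·21=105. Service 372; fixed 351; total 723.
No other subset beats 473.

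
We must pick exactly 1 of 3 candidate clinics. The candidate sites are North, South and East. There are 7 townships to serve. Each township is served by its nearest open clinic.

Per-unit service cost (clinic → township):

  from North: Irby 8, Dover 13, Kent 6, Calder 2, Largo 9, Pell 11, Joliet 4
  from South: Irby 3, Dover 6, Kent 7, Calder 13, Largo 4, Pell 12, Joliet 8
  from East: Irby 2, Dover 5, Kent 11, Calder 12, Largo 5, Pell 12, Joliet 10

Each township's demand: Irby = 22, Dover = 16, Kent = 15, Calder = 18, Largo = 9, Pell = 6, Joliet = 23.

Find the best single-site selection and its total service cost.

Choose North only; total service cost 749.

With exactly 1 open, each township uses its cheapest among the chosen.
{North}: Irby→North 8·22=176, Dover→North 13·16=208, Kent→North 6·15=90, Calder→North 2·18=36, Largo→North 9·9=81, Pell→North 11·6=66, Joliet→North 4·23=92. Service cost 749.
{South}: service cost 793
{East}: service cost 852
Among all 3 size-1 choices, {North} is lowest.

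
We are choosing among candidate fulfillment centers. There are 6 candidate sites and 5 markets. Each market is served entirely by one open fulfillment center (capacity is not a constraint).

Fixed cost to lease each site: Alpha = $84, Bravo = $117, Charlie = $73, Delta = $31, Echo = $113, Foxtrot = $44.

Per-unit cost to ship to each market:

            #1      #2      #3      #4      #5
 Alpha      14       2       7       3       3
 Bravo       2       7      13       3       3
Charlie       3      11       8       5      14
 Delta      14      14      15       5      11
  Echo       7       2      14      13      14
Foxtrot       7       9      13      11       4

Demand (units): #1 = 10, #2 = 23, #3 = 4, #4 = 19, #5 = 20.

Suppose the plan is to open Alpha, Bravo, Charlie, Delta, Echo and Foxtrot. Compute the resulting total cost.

Each market is assigned to its cheapest site among the open ones.
{Alpha, Bravo, Charlie, Delta, Echo, Foxtrot}: #1→Bravo 2·10=20, #2→Alpha 2·23=46, #3→Alpha 7·4=28, #4→Alpha 3·19=57, #5→Alpha 3·20=60. Service 211; fixed 462; total 673.

Total cost: 673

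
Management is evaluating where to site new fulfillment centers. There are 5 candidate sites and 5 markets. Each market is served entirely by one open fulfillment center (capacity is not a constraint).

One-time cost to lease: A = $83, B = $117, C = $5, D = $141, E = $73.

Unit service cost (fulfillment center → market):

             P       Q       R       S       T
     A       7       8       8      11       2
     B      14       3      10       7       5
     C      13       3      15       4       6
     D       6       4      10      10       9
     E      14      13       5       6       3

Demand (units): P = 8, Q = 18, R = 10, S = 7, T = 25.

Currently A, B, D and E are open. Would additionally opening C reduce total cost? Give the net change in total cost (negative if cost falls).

Yes — net change −9 (cost falls by 9).

Current service cost with {A, B, D, E}: 244.
Adding C: each market re-picks its cheapest; new service cost 230, saving 14.
Extra fixed cost: 5. Net change = 5 − 14 = -9.
(Totals: 658 → 649.)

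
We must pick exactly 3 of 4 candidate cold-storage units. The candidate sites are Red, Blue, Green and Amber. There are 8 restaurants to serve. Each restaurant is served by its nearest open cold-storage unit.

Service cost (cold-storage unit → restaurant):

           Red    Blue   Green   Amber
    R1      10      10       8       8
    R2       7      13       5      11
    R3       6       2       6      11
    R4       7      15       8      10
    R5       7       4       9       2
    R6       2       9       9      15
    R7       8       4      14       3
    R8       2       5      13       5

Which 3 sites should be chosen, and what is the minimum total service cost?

With exactly 3 open, each restaurant uses its cheapest among the chosen.
{Red, Blue, Amber}: R1→Amber 8, R2→Red 7, R3→Blue 2, R4→Red 7, R5→Amber 2, R6→Red 2, R7→Amber 3, R8→Red 2. Service cost 33.
{Red, Blue, Green}: service cost 34
{Red, Green, Amber}: service cost 35
Among all 4 size-3 choices, {Red, Blue, Amber} is lowest.

Choose Red, Blue and Amber; total service cost 33.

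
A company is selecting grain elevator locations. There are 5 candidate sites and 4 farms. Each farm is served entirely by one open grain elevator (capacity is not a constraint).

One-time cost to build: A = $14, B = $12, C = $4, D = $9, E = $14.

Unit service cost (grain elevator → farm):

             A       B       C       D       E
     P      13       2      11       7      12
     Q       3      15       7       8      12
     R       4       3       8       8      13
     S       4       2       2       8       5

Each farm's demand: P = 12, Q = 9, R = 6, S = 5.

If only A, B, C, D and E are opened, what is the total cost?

Total cost: 132

Each farm is assigned to its cheapest site among the open ones.
{A, B, C, D, E}: P→B 2·12=24, Q→A 3·9=27, R→B 3·6=18, S→B 2·5=10. Service 79; fixed 53; total 132.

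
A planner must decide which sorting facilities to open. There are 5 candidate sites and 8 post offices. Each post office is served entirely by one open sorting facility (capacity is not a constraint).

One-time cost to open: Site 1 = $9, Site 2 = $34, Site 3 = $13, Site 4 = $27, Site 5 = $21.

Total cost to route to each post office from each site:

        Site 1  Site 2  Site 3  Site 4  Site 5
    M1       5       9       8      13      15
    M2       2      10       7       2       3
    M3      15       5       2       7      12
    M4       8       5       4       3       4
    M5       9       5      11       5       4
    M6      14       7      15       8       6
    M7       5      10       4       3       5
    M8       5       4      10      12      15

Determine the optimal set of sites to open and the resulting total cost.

Open Site 1 and Site 3; minimum total cost 67.

For any fixed open set, each post office goes to its cheapest open site; total = fixed + service.
{Site 1, Site 3}: M1→Site 1 5, M2→Site 1 2, M3→Site 3 2, M4→Site 3 4, M5→Site 1 9, M6→Site 1 14, M7→Site 3 4, M8→Site 1 5. Service 45; fixed 22; total 67.
{Site 1}: service 63 + fixed 9 = 72
{Site 1, Site 5}: service 43 + fixed 30 = 73
{Site 1, Site 2, Site 3, Site 4, Site 5}: service 29 + fixed 104 = 133
No other subset beats 67.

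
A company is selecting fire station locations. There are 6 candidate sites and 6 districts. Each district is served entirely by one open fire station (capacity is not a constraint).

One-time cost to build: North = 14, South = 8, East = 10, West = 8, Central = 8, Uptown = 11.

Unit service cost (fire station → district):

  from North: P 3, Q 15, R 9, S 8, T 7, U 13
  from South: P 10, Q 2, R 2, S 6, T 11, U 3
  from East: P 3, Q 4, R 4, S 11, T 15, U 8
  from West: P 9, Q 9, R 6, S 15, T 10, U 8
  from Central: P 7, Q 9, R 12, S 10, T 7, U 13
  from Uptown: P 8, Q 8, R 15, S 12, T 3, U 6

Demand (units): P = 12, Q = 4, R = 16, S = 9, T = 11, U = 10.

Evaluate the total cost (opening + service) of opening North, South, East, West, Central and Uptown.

Each district is assigned to its cheapest site among the open ones.
{North, South, East, West, Central, Uptown}: P→North 3·12=36, Q→South 2·4=8, R→South 2·16=32, S→South 6·9=54, T→Uptown 3·11=33, U→South 3·10=30. Service 193; fixed 59; total 252.

Total cost: 252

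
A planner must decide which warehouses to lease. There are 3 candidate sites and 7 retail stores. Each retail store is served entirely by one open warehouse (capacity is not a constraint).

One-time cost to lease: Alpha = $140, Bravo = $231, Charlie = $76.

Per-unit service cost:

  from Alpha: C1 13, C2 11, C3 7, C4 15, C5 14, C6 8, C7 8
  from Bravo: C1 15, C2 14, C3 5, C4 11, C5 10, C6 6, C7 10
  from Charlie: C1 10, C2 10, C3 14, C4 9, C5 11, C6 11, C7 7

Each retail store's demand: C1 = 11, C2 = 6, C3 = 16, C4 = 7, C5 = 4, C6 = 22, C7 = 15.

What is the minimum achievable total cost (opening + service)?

For any fixed open set, each retail store goes to its cheapest open site; total = fixed + service.
{Alpha, Charlie}: C1→Charlie 10·11=110, C2→Charlie 10·6=60, C3→Alpha 7·16=112, C4→Charlie 9·7=63, C5→Charlie 11·4=44, C6→Alpha 8·22=176, C7→Charlie 7·15=105. Service 670; fixed 216; total 886.
{Bravo, Charlie}: service 590 + fixed 307 = 897
{Alpha}: service 778 + fixed 140 = 918
{Alpha, Bravo, Charlie}: service 590 + fixed 447 = 1037
No other subset beats 886.

Minimum total cost: 886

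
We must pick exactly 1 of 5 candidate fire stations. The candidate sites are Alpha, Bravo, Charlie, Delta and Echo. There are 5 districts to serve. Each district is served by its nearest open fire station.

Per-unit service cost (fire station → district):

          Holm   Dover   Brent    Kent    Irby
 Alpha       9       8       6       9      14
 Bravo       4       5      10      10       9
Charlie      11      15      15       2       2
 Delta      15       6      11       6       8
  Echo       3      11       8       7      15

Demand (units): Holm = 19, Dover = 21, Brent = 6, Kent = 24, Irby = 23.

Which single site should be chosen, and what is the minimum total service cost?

With exactly 1 open, each district uses its cheapest among the chosen.
{Bravo}: Holm→Bravo 4·19=76, Dover→Bravo 5·21=105, Brent→Bravo 10·6=60, Kent→Bravo 10·24=240, Irby→Bravo 9·23=207. Service cost 688.
{Charlie}: service cost 708
{Delta}: service cost 805
Among all 5 size-1 choices, {Bravo} is lowest.

Choose Bravo only; total service cost 688.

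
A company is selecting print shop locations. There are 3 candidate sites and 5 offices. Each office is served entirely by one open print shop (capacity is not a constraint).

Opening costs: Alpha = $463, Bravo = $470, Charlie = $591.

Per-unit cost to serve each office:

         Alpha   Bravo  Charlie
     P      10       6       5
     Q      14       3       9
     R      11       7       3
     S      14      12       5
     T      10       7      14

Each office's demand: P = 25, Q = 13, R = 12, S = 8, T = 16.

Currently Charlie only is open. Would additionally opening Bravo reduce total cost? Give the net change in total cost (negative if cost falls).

No — net change +280 (cost rises by 280).

Current service cost with {Charlie}: 542.
Adding Bravo: each office re-picks its cheapest; new service cost 352, saving 190.
Extra fixed cost: 470. Net change = 470 − 190 = 280.
(Totals: 1133 → 1413.)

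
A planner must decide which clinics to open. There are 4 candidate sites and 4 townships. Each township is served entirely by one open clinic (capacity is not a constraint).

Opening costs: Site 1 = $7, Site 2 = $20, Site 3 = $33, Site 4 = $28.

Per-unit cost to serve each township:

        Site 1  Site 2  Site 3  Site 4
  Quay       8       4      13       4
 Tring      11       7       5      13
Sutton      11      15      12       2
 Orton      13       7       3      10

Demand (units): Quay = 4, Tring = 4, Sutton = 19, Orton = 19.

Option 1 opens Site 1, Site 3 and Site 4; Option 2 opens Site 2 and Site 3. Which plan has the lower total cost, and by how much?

Option 1 is cheaper by 175.

Option 1: {Site 1, Site 3, Site 4}: Quay→Site 4 4·4=16, Tring→Site 3 5·4=20, Sutton→Site 4 2·19=38, Orton→Site 3 3·19=57. Service 131; fixed 68; total 199.
Option 2: {Site 2, Site 3}: Quay→Site 2 4·4=16, Tring→Site 3 5·4=20, Sutton→Site 3 12·19=228, Orton→Site 3 3·19=57. Service 321; fixed 53; total 374.
Difference: |199 − 374| = 175.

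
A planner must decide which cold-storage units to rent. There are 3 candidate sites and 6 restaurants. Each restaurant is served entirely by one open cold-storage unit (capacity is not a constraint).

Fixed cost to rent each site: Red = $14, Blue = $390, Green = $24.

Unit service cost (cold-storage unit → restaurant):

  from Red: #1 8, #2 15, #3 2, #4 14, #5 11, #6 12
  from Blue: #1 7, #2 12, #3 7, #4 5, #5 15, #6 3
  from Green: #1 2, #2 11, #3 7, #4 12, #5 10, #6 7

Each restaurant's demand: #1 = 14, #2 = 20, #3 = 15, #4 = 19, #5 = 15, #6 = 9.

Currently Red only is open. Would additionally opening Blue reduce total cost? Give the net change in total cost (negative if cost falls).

No — net change +64 (cost rises by 64).

Current service cost with {Red}: 981.
Adding Blue: each restaurant re-picks its cheapest; new service cost 655, saving 326.
Extra fixed cost: 390. Net change = 390 − 326 = 64.
(Totals: 995 → 1059.)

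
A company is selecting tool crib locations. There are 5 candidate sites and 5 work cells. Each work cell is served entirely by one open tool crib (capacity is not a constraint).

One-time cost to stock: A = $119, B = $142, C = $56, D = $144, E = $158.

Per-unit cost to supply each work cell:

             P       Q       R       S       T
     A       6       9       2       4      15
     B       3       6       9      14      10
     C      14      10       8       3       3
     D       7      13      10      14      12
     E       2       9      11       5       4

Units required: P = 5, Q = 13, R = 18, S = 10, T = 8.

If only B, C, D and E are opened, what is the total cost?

Each work cell is assigned to its cheapest site among the open ones.
{B, C, D, E}: P→E 2·5=10, Q→B 6·13=78, R→C 8·18=144, S→C 3·10=30, T→C 3·8=24. Service 286; fixed 500; total 786.

Total cost: 786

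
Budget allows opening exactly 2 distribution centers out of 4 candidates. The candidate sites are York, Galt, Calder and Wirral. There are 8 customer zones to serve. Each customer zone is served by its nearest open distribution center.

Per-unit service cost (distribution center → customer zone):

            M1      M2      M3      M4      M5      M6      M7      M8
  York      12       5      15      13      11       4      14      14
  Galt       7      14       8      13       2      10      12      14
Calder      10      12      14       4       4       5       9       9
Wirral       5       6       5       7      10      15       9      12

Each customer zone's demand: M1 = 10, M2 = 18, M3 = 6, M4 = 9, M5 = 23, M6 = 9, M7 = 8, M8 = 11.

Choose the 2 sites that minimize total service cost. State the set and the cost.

With exactly 2 open, each customer zone uses its cheapest among the chosen.
{Calder, Wirral}: M1→Wirral 5·10=50, M2→Wirral 6·18=108, M3→Wirral 5·6=30, M4→Calder 4·9=36, M5→Calder 4·23=92, M6→Calder 5·9=45, M7→Calder 9·8=72, M8→Calder 9·11=99. Service cost 532.
{Galt, Wirral}: service cost 591
{York, Calder}: service cost 609
Among all 6 size-2 choices, {Calder, Wirral} is lowest.

Choose Calder and Wirral; total service cost 532.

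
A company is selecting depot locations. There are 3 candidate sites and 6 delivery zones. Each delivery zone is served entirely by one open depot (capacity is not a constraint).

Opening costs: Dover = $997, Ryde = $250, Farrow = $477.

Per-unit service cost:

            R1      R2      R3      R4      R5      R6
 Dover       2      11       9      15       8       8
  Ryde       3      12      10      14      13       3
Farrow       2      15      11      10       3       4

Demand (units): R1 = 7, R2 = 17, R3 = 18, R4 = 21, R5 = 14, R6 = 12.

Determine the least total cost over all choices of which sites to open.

Minimum total cost: 1167

For any fixed open set, each delivery zone goes to its cheapest open site; total = fixed + service.
{Ryde}: R1→Ryde 3·7=21, R2→Ryde 12·17=204, R3→Ryde 10·18=180, R4→Ryde 14·21=294, R5→Ryde 13·14=182, R6→Ryde 3·12=36. Service 917; fixed 250; total 1167.
{Farrow}: service 767 + fixed 477 = 1244
{Ryde, Farrow}: service 686 + fixed 727 = 1413
{Dover, Ryde, Farrow}: R1→Dover 2·7=14, R2→Dover 11·17=187, R3→Dover 9·18=162, R4→Farrow 10·21=210, R5→Farrow 3·14=42, R6→Ryde 3·12=36. Service 651; fixed 1724; total 2375.
(All 7 nonempty subsets were checked; Ryde only is lowest.)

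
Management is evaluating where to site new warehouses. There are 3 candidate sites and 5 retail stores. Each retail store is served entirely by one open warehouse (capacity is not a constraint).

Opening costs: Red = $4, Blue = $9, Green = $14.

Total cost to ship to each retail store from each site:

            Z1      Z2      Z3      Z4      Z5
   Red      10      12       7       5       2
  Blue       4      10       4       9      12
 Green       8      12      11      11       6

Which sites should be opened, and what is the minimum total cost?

Open Red and Blue; minimum total cost 38.

For any fixed open set, each retail store goes to its cheapest open site; total = fixed + service.
{Red, Blue}: Z1→Blue 4, Z2→Blue 10, Z3→Blue 4, Z4→Red 5, Z5→Red 2. Service 25; fixed 13; total 38.
{Red}: Z1→Red 10, Z2→Red 12, Z3→Red 7, Z4→Red 5, Z5→Red 2. Service 36; fixed 4; total 40.
{Blue}: Z1→Blue 4, Z2→Blue 10, Z3→Blue 4, Z4→Blue 9, Z5→Blue 12. Service 39; fixed 9; total 48.
{Red, Blue, Green}: Z1→Blue 4, Z2→Blue 10, Z3→Blue 4, Z4→Red 5, Z5→Red 2. Service 25; fixed 27; total 52.
No other subset beats 38.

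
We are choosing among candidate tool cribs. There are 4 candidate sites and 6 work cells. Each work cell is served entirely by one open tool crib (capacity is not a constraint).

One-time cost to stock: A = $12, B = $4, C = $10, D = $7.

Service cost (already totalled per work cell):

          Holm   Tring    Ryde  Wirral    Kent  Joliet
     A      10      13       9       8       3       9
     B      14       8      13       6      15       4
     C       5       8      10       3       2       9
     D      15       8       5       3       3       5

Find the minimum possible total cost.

Minimum total cost: 45

For any fixed open set, each work cell goes to its cheapest open site; total = fixed + service.
{C, D}: Holm→C 5, Tring→C 8, Ryde→D 5, Wirral→C 3, Kent→C 2, Joliet→D 5. Service 28; fixed 17; total 45.
{B, C}: service 32 + fixed 14 = 46
{D}: service 39 + fixed 7 = 46
{A, B, C, D}: service 27 + fixed 33 = 60
No other subset beats 45.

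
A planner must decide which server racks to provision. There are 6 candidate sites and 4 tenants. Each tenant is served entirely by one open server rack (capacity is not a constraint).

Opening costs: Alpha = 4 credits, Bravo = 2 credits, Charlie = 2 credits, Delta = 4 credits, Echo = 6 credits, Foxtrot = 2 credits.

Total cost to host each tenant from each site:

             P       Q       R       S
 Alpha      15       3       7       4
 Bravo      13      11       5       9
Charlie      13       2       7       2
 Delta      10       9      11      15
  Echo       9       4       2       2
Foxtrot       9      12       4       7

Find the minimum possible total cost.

For any fixed open set, each tenant goes to its cheapest open site; total = fixed + service.
{Charlie, Foxtrot}: P→Foxtrot 9, Q→Charlie 2, R→Foxtrot 4, S→Charlie 2. Service 17; fixed 4; total 21.
{Bravo, Charlie, Foxtrot}: P→Foxtrot 9, Q→Charlie 2, R→Foxtrot 4, S→Charlie 2. Service 17; fixed 6; total 23.
{Charlie, Echo}: service 15 + fixed 8 = 23
{Alpha, Bravo, Charlie, Delta, Echo, Foxtrot}: service 15 + fixed 20 = 35
No other subset beats 21.

Minimum total cost: 21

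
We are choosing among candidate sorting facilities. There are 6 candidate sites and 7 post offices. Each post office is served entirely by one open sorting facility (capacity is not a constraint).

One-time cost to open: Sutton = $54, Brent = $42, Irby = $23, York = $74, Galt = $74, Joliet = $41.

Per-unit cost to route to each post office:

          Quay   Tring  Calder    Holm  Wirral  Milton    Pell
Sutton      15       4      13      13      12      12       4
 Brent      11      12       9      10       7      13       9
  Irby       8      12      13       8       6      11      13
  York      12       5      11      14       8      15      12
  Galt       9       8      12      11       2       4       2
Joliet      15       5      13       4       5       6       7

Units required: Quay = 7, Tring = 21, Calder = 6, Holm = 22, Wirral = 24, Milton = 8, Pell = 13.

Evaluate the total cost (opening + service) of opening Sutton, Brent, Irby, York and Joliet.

Total cost: 736

Each post office is assigned to its cheapest site among the open ones.
{Sutton, Brent, Irby, York, Joliet}: Quay→Irby 8·7=56, Tring→Sutton 4·21=84, Calder→Brent 9·6=54, Holm→Joliet 4·22=88, Wirral→Joliet 5·24=120, Milton→Joliet 6·8=48, Pell→Sutton 4·13=52. Service 502; fixed 234; total 736.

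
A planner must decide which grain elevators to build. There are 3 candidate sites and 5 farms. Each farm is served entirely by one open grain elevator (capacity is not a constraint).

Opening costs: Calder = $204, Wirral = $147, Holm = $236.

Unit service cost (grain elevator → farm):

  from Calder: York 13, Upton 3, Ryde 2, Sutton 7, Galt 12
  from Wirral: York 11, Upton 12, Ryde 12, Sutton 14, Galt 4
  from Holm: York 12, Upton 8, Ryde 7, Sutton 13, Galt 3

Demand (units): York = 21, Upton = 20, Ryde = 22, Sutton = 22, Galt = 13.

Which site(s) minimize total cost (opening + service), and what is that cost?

Open Calder only; minimum total cost 891.

For any fixed open set, each farm goes to its cheapest open site; total = fixed + service.
{Calder}: York→Calder 13·21=273, Upton→Calder 3·20=60, Ryde→Calder 2·22=44, Sutton→Calder 7·22=154, Galt→Calder 12·13=156. Service 687; fixed 204; total 891.
{Calder, Wirral}: service 541 + fixed 351 = 892
{Calder, Holm}: service 549 + fixed 440 = 989
{Calder, Wirral, Holm}: service 528 + fixed 587 = 1115
No other subset beats 891.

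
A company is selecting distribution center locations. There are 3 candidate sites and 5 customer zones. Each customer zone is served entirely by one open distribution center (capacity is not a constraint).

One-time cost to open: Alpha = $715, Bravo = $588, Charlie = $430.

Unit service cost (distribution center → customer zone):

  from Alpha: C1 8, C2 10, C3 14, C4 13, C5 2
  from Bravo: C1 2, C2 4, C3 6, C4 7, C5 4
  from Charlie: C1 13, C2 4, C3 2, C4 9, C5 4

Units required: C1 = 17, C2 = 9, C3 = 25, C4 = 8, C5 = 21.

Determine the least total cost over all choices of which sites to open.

Minimum total cost: 893

For any fixed open set, each customer zone goes to its cheapest open site; total = fixed + service.
{Charlie}: C1→Charlie 13·17=221, C2→Charlie 4·9=36, C3→Charlie 2·25=50, C4→Charlie 9·8=72, C5→Charlie 4·21=84. Service 463; fixed 430; total 893.
{Bravo}: service 360 + fixed 588 = 948
{Bravo, Charlie}: C1→Bravo 2·17=34, C2→Bravo 4·9=36, C3→Charlie 2·25=50, C4→Bravo 7·8=56, C5→Bravo 4·21=84. Service 260; fixed 1018; total 1278.
{Alpha, Bravo, Charlie}: C1→Bravo 2·17=34, C2→Bravo 4·9=36, C3→Charlie 2·25=50, C4→Bravo 7·8=56, C5→Alpha 2·21=42. Service 218; fixed 1733; total 1951.
(All 7 nonempty subsets were checked; Charlie only is lowest.)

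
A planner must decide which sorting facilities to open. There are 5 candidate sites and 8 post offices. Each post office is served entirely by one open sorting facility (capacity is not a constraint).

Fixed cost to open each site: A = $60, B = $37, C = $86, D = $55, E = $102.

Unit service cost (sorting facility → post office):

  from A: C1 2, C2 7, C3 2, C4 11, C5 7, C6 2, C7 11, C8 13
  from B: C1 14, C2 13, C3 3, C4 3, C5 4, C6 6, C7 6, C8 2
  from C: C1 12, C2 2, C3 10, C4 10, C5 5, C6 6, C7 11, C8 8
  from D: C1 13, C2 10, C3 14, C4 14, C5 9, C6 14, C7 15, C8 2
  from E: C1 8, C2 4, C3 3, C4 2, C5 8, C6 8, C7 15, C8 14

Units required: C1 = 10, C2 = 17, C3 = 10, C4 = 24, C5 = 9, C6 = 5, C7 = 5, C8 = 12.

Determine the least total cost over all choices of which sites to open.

Minimum total cost: 428

For any fixed open set, each post office goes to its cheapest open site; total = fixed + service.
{A, B}: C1→A 2·10=20, C2→A 7·17=119, C3→A 2·10=20, C4→B 3·24=72, C5→B 4·9=36, C6→A 2·5=10, C7→B 6·5=30, C8→B 2·12=24. Service 331; fixed 97; total 428.
{A, B, C}: service 246 + fixed 183 = 429
{A, B, E}: C1→A 2·10=20, C2→E 4·17=68, C3→A 2·10=20, C4→E 2·24=48, C5→B 4·9=36, C6→A 2·5=10, C7→B 6·5=30, C8→B 2·12=24. Service 256; fixed 199; total 455.
{A, B, C, D, E}: service 222 + fixed 340 = 562
No other subset beats 428.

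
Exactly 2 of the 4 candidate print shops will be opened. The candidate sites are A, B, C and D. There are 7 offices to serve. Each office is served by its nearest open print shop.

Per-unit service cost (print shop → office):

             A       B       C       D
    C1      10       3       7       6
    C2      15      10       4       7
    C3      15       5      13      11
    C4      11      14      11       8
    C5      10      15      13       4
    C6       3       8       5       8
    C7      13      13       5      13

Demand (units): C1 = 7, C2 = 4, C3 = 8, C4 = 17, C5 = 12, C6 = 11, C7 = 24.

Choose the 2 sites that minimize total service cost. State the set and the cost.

Choose C and D; total service cost 505.

With exactly 2 open, each office uses its cheapest among the chosen.
{C, D}: C1→D 6·7=42, C2→C 4·4=16, C3→D 11·8=88, C4→D 8·17=136, C5→D 4·12=48, C6→C 5·11=55, C7→C 5·24=120. Service cost 505.
{B, C}: service cost 595
{A, C}: service cost 629
Among all 6 size-2 choices, {C, D} is lowest.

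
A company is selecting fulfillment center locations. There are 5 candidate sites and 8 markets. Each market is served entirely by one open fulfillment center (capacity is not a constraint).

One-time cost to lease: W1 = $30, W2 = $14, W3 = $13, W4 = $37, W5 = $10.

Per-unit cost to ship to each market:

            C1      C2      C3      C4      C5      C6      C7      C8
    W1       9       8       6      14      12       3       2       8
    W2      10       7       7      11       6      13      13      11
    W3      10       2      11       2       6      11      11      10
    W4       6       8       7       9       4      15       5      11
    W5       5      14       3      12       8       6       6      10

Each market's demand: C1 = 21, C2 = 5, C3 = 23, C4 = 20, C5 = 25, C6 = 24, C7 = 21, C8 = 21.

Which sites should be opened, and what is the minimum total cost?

Open W1, W3, W4 and W5; minimum total cost 696.

For any fixed open set, each market goes to its cheapest open site; total = fixed + service.
{W1, W3, W4, W5}: C1→W5 5·21=105, C2→W3 2·5=10, C3→W5 3·23=69, C4→W3 2·20=40, C5→W4 4·25=100, C6→W1 3·24=72, C7→W1 2·21=42, C8→W1 8·21=168. Service 606; fixed 90; total 696.
{W1, W3, W5}: service 656 + fixed 53 = 709
{W1, W2, W3, W4, W5}: service 606 + fixed 104 = 710
{W5}: service 1164 + fixed 10 = 1174
No other subset beats 696.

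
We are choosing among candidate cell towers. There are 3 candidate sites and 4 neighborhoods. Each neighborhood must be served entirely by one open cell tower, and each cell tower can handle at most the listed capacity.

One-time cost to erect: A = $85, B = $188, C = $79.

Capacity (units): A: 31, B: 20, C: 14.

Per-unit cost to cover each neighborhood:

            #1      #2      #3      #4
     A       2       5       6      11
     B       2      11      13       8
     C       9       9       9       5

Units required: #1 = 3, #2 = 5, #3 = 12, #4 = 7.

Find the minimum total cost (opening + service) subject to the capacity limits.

Open {A}: #1→A 2·3=6, #2→A 5·5=25, #3→A 6·12=72, #4→A 11·7=77.
Loads: A carries 27/31. Service 180; fixed 85; total 265.
Next best feasible plan costs 302.

Minimum total cost: 265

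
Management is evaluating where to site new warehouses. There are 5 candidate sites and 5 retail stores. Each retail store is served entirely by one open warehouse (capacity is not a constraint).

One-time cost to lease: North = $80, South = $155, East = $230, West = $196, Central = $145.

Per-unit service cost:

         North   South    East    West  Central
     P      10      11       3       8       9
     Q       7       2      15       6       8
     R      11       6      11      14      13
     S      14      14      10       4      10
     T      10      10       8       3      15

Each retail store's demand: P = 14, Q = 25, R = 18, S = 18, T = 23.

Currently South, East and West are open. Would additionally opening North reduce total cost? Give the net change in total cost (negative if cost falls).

Current service cost with {South, East, West}: 341.
Adding North: each retail store re-picks its cheapest; new service cost 341, saving 0.
Extra fixed cost: 80. Net change = 80 − 0 = 80.
(Totals: 922 → 1002.)

No — net change +80 (cost rises by 80).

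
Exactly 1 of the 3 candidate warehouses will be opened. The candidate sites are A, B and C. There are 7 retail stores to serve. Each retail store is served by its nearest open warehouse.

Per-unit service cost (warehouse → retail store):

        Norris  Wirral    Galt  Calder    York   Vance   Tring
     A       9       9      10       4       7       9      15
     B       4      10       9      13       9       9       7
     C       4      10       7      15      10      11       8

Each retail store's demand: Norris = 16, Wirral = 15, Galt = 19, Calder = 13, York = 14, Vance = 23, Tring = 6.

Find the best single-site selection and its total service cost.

With exactly 1 open, each retail store uses its cheapest among the chosen.
{A}: Norris→A 9·16=144, Wirral→A 9·15=135, Galt→A 10·19=190, Calder→A 4·13=52, York→A 7·14=98, Vance→A 9·23=207, Tring→A 15·6=90. Service cost 916.
{B}: service cost 929
{C}: service cost 983
Among all 3 size-1 choices, {A} is lowest.

Choose A only; total service cost 916.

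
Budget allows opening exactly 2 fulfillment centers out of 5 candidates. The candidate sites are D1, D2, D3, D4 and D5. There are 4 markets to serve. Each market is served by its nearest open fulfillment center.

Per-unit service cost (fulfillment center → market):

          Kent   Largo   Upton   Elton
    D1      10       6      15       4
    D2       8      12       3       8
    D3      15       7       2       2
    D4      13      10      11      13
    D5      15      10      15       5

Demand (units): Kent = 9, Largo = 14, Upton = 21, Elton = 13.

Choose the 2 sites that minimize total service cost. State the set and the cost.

Choose D2 and D3; total service cost 238.

With exactly 2 open, each market uses its cheapest among the chosen.
{D2, D3}: Kent→D2 8·9=72, Largo→D3 7·14=98, Upton→D3 2·21=42, Elton→D3 2·13=26. Service cost 238.
{D1, D3}: service cost 242
{D1, D2}: service cost 271
Among all 10 size-2 choices, {D2, D3} is lowest.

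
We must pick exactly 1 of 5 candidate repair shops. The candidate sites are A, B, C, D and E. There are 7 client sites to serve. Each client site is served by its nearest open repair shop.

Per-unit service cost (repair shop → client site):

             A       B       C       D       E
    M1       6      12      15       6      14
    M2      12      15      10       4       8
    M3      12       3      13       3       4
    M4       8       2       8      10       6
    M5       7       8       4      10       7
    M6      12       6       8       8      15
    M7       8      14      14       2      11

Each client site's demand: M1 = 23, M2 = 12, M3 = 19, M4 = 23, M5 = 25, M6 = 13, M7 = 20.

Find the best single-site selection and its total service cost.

Choose D only; total service cost 867.

With exactly 1 open, each client site uses its cheapest among the chosen.
{D}: M1→D 6·23=138, M2→D 4·12=48, M3→D 3·19=57, M4→D 10·23=230, M5→D 10·25=250, M6→D 8·13=104, M7→D 2·20=40. Service cost 867.
{B}: service cost 1117
{A}: service cost 1185
Among all 5 size-1 choices, {D} is lowest.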